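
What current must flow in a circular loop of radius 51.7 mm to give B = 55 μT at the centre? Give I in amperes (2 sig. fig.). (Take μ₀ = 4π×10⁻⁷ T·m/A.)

At the centre of a circular loop B = μ₀I/(2R), so I = 2RB/μ₀.
With R = 0.0517 m, I = 2 × 0.0517 × 5.50×10⁻⁵ / (4π×10⁻⁷) = 4.53 A.

I ≈ 4.5 A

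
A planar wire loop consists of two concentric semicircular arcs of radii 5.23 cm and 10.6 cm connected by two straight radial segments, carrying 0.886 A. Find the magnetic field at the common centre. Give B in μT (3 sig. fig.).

B ≈ 2.70 μT

The radial connectors point toward the centre, so dl × r̂ = 0 and they contribute nothing.
Each semicircle gives μ₀I/(4R): inner arc 5.32×10⁻⁶ T, outer arc 2.63×10⁻⁶ T.
The two arcs carry current in opposite angular senses, so their fields oppose: B = |5.32×10⁻⁶ − 2.63×10⁻⁶| = 2.70×10⁻⁶ T.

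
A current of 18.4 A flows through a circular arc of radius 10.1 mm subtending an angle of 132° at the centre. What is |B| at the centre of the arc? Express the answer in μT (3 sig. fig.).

B ≈ 420 μT

The Biot–Savart field of a circular arc at its centre is B = μ₀Iφ/(4πR), with φ = 2.304 rad.
B = (4π×10⁻⁷ × 18.4 × 2.304) / (4π × 0.0101) = 4.20×10⁻⁴ T.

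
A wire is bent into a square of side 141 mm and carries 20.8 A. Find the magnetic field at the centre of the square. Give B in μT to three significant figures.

Each side is a finite straight segment at perpendicular distance d = a/(2 tan(π/4)) = 0.0705 m from the centre, with end-angles ±π/4.
One side contributes B₁ = (μ₀I/4πd)·2 sin(π/4) = 4.17×10⁻⁵ T.
All 4 sides add in the same direction: B = 4 × 4.17×10⁻⁵ = 1.67×10⁻⁴ T.

B ≈ 167 μT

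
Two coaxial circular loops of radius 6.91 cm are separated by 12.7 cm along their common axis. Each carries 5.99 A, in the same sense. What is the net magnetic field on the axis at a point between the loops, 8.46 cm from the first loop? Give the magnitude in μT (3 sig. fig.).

B ≈ 47.5 μT

Each loop contributes B = μ₀IR²/[2(R²+z²)^(3/2)] on the axis, with z measured from that loop.
Loop 1 (z = 0.0846 m): B₁ = 1.38×10⁻⁵ T. Loop 2 (z = 0.0424 m): B₂ = 3.37×10⁻⁵ T.
The fields add: B = B₁ + B₂ = 4.75×10⁻⁵ T.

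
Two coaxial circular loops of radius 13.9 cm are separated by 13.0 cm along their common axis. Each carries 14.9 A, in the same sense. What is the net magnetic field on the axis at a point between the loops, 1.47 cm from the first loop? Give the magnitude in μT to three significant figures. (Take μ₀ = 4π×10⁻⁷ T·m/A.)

B ≈ 96.9 μT

Each loop contributes B = μ₀IR²/[2(R²+z²)^(3/2)] on the axis, with z measured from that loop.
Loop 1 (z = 0.0147 m): B₁ = 6.62×10⁻⁵ T. Loop 2 (z = 0.1153 m): B₂ = 3.07×10⁻⁵ T.
The fields add: B = B₁ + B₂ = 9.69×10⁻⁵ T.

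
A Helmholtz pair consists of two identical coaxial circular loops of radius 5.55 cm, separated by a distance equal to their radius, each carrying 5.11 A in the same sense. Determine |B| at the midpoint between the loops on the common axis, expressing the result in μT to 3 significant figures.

Each loop contributes B = μ₀IR²/[2(R²+z²)^(3/2)] on the axis, with z measured from that loop.
Loop 1 (z = 0.02775 m): B₁ = 4.14×10⁻⁵ T. Loop 2 (z = 0.02775 m): B₂ = 4.14×10⁻⁵ T.
The fields add: B = B₁ + B₂ = 8.28×10⁻⁵ T.

B ≈ 82.8 μT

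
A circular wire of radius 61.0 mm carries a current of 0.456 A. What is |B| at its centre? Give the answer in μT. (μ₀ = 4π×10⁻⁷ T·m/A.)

At the centre of a circular loop the Biot–Savart law gives B = μ₀I/(2R).
B = (4π×10⁻⁷ × 0.456) / (2 × 0.061) = 4.70×10⁻⁶ T.

B ≈ 4.70 μT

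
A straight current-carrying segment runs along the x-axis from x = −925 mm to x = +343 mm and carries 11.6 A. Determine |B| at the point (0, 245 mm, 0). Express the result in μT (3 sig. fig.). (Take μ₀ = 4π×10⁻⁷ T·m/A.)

B ≈ 8.43 μT

For a finite straight segment, B = (μ₀I/4πd)(sinθ₁ + sinθ₂), where θ₁, θ₂ are the angles from the perpendicular to each end.
The perpendicular distance is d = 0.245 m; the end-offsets along the wire are a = 0.925 m and b = 0.343 m.
sinθ₁ = 0.925/√(0.925²+0.245²) = 0.9667; sinθ₂ = 0.343/√(0.343²+0.245²) = 0.8137.
B = (4π×10⁻⁷ × 11.6) / (4π × 0.245) × (0.9667 + 0.8137) = 8.43×10⁻⁶ T.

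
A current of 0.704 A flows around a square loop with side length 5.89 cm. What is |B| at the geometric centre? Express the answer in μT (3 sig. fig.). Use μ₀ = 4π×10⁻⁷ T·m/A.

Each side is a finite straight segment at perpendicular distance d = a/(2 tan(π/4)) = 0.02945 m from the centre, with end-angles ±π/4.
One side contributes B₁ = (μ₀I/4πd)·2 sin(π/4) = 3.38×10⁻⁶ T.
All 4 sides add in the same direction: B = 4 × 3.38×10⁻⁶ = 1.35×10⁻⁵ T.

B ≈ 13.5 μT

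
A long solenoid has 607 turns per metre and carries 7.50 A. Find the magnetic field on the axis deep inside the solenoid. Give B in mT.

B ≈ 5.72 mT

Inside a long solenoid, B = μ₀nI with n = 607 turns/m.
B = 4π×10⁻⁷ × 607 × 7.50 = 5.72×10⁻³ T.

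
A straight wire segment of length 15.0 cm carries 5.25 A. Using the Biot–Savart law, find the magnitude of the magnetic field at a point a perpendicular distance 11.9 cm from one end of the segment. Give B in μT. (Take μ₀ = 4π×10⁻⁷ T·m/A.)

For a finite straight segment, B = (μ₀I/4πd)(sinθ₁ + sinθ₂), where θ₁, θ₂ are the angles from the perpendicular to each end.
The perpendicular foot is at one end, so the two end-offsets along the wire are 0 and L = 0.15 m.
sinθ₁ = 0/√(0²+0.119²) = 0.0000; sinθ₂ = 0.15/√(0.15²+0.119²) = 0.7834.
B = (4π×10⁻⁷ × 5.25) / (4π × 0.119) × (0.0000 + 0.7834) = 3.46×10⁻⁶ T.

B ≈ 3.46 μT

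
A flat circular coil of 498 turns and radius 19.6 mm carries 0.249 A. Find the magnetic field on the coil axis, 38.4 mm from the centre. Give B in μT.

For an N-turn flat coil, B = Nμ₀IR²/[2(R²+z²)^(3/2)] with R = 0.0196 m, z = 0.0384 m.
B = 498 × 7.50×10⁻⁷ T = 3.74×10⁻⁴ T.

B ≈ 374 μT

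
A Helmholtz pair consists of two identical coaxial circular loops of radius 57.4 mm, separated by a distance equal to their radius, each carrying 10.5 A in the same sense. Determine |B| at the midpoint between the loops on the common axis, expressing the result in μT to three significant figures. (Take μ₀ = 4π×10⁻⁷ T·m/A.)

Each loop contributes B = μ₀IR²/[2(R²+z²)^(3/2)] on the axis, with z measured from that loop.
Loop 1 (z = 0.0287 m): B₁ = 8.22×10⁻⁵ T. Loop 2 (z = 0.0287 m): B₂ = 8.22×10⁻⁵ T.
The fields add: B = B₁ + B₂ = 1.64×10⁻⁴ T.

B ≈ 164 μT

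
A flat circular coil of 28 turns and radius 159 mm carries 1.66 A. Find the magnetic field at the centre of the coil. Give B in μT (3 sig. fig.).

For an N-turn flat coil, B = Nμ₀I/(2R) with R = 0.159 m.
B = 28 × 6.56×10⁻⁶ T = 1.84×10⁻⁴ T.

B ≈ 184 μT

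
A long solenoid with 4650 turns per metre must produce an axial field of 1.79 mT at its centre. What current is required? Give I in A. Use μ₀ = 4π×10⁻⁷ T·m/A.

I ≈ 0.306 A

Inside a long solenoid B = μ₀nI with n = 4650 m⁻¹, so I = B/(μ₀n).
I = 1.79×10⁻³ / (4π×10⁻⁷ × 4650) = 0.306 A.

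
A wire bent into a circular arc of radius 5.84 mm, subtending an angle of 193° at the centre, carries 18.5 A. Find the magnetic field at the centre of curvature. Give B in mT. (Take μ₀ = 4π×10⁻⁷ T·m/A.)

The Biot–Savart field of a circular arc at its centre is B = μ₀Iφ/(4πR), with φ = 3.368 rad.
B = (4π×10⁻⁷ × 18.5 × 3.368) / (4π × 0.00584) = 1.07×10⁻³ T.

B ≈ 1.07 mT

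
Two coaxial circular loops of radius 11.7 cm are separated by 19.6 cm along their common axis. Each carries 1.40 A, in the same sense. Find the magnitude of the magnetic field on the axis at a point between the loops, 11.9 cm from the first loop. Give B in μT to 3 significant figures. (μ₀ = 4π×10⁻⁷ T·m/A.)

B ≈ 6.97 μT

Each loop contributes B = μ₀IR²/[2(R²+z²)^(3/2)] on the axis, with z measured from that loop.
Loop 1 (z = 0.119 m): B₁ = 2.59×10⁻⁶ T. Loop 2 (z = 0.077 m): B₂ = 4.38×10⁻⁶ T.
The fields add: B = B₁ + B₂ = 6.97×10⁻⁶ T.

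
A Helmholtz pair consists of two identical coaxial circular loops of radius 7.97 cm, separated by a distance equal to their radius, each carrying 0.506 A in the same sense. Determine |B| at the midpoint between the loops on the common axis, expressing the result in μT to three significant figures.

Each loop contributes B = μ₀IR²/[2(R²+z²)^(3/2)] on the axis, with z measured from that loop.
Loop 1 (z = 0.03985 m): B₁ = 2.85×10⁻⁶ T. Loop 2 (z = 0.03985 m): B₂ = 2.85×10⁻⁶ T.
The fields add: B = B₁ + B₂ = 5.71×10⁻⁶ T.

B ≈ 5.71 μT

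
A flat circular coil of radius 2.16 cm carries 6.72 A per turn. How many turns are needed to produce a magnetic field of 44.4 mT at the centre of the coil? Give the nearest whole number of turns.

N = 227

For an N-turn coil, B = Nμ₀I/(2R). A single turn gives B₁ = 1.95×10⁻⁴ T with R = 0.0216 m.
N = B/B₁ = 4.44×10⁻² / 1.95×10⁻⁴ = 227.14.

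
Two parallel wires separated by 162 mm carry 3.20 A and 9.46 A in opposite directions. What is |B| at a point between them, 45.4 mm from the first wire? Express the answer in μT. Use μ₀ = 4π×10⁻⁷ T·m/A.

Each long wire gives B = μ₀I/(2πd). Distances are d₁ = 0.0454 m and d₂ = 0.1166 m.
B₁ = 1.41×10⁻⁵ T, B₂ = 1.62×10⁻⁵ T.
Between antiparallel currents both contributions point the same way, so they add. B = B₁ + B₂ = 1.41×10⁻⁵ + 1.62×10⁻⁵ = 3.03×10⁻⁵ T.

B ≈ 30.3 μT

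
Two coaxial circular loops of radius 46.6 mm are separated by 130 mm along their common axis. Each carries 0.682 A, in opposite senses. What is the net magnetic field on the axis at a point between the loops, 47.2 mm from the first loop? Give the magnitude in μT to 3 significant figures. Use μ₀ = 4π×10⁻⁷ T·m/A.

Each loop contributes B = μ₀IR²/[2(R²+z²)^(3/2)] on the axis, with z measured from that loop.
Loop 1 (z = 0.0472 m): B₁ = 3.19×10⁻⁶ T. Loop 2 (z = 0.0828 m): B₂ = 1.08×10⁻⁶ T.
The fields oppose: B = |B₁ − B₂| = 2.10×10⁻⁶ T.

B ≈ 2.10 μT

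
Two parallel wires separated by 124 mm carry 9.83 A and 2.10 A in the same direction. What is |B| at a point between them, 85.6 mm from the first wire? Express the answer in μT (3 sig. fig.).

B ≈ 12.0 μT

Each long wire gives B = μ₀I/(2πd). Distances are d₁ = 0.0856 m and d₂ = 0.0384 m.
B₁ = 2.30×10⁻⁵ T, B₂ = 1.09×10⁻⁵ T.
Between parallel currents the two contributions point in opposite directions, so they subtract. B = |B₁ − B₂| = |2.30×10⁻⁵ − 1.09×10⁻⁵| = 1.20×10⁻⁵ T.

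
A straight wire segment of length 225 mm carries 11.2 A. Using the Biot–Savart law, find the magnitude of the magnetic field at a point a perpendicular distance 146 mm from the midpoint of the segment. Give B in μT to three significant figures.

For a finite straight segment, B = (μ₀I/4πd)(sinθ₁ + sinθ₂), where θ₁, θ₂ are the angles from the perpendicular to each end.
The perpendicular from the point meets the wire at its midpoint, so each end is L/2 = 0.1125 m away along the wire.
sinθ₁ = 0.1125/√(0.1125²+0.146²) = 0.6104; sinθ₂ = 0.1125/√(0.1125²+0.146²) = 0.6104.
B = (4π×10⁻⁷ × 11.2) / (4π × 0.146) × (0.6104 + 0.6104) = 9.36×10⁻⁶ T.

B ≈ 9.36 μT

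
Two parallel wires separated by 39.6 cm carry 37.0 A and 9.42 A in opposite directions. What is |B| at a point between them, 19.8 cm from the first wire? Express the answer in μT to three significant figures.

B ≈ 46.9 μT

Each long wire gives B = μ₀I/(2πd). Distances are d₁ = 0.198 m and d₂ = 0.198 m.
B₁ = 3.74×10⁻⁵ T, B₂ = 9.52×10⁻⁶ T.
Between antiparallel currents both contributions point the same way, so they add. B = B₁ + B₂ = 3.74×10⁻⁵ + 9.52×10⁻⁶ = 4.69×10⁻⁵ T.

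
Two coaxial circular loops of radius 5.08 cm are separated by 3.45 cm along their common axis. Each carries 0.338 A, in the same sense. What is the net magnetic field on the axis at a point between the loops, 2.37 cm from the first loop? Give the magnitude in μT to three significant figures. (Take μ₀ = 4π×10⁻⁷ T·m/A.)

Each loop contributes B = μ₀IR²/[2(R²+z²)^(3/2)] on the axis, with z measured from that loop.
Loop 1 (z = 0.0237 m): B₁ = 3.11×10⁻⁶ T. Loop 2 (z = 0.0108 m): B₂ = 3.91×10⁻⁶ T.
The fields add: B = B₁ + B₂ = 7.02×10⁻⁶ T.

B ≈ 7.02 μT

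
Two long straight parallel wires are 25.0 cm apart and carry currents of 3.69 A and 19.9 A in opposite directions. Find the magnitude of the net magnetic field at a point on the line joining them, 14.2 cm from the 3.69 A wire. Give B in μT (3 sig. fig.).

Each long wire gives B = μ₀I/(2πd). Distances are d₁ = 0.142 m and d₂ = 0.108 m.
B₁ = 5.20×10⁻⁶ T, B₂ = 3.69×10⁻⁵ T.
Between antiparallel currents both contributions point the same way, so they add. B = B₁ + B₂ = 5.20×10⁻⁶ + 3.69×10⁻⁵ = 4.20×10⁻⁵ T.

B ≈ 42.0 μT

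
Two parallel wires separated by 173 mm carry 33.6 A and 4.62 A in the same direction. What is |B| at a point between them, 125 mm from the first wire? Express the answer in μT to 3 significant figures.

Each long wire gives B = μ₀I/(2πd). Distances are d₁ = 0.125 m and d₂ = 0.048 m.
B₁ = 5.38×10⁻⁵ T, B₂ = 1.92×10⁻⁵ T.
Between parallel currents the two contributions point in opposite directions, so they subtract. B = |B₁ − B₂| = |5.38×10⁻⁵ − 1.92×10⁻⁵| = 3.45×10⁻⁵ T.

B ≈ 34.5 μT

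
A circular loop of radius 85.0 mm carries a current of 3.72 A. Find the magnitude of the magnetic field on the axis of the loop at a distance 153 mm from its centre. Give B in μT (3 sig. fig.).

B ≈ 3.15 μT

On the axis of a circular loop, B = μ₀IR² / [2(R²+z²)^(3/2)].
R² + z² = (0.085)² + (0.153)² = 0.03063 m², and (R²+z²)^(3/2) = 5.36×10⁻³ m³.
B = (4π×10⁻⁷ × 3.72 × 0.007225) / (2 × 5.36×10⁻³) = 3.15×10⁻⁶ T.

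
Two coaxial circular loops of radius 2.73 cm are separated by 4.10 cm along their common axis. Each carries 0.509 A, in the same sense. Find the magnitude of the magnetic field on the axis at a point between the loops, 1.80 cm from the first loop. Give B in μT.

Each loop contributes B = μ₀IR²/[2(R²+z²)^(3/2)] on the axis, with z measured from that loop.
Loop 1 (z = 0.018 m): B₁ = 6.82×10⁻⁶ T. Loop 2 (z = 0.023 m): B₂ = 5.24×10⁻⁶ T.
The fields add: B = B₁ + B₂ = 1.21×10⁻⁵ T.

B ≈ 12.1 μT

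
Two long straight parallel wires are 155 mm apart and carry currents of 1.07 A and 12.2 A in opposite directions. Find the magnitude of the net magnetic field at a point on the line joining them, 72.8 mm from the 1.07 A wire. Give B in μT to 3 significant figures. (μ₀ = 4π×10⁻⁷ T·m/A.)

B ≈ 32.6 μT

Each long wire gives B = μ₀I/(2πd). Distances are d₁ = 0.0728 m and d₂ = 0.0822 m.
B₁ = 2.94×10⁻⁶ T, B₂ = 2.97×10⁻⁵ T.
Between antiparallel currents both contributions point the same way, so they add. B = B₁ + B₂ = 2.94×10⁻⁶ + 2.97×10⁻⁵ = 3.26×10⁻⁵ T.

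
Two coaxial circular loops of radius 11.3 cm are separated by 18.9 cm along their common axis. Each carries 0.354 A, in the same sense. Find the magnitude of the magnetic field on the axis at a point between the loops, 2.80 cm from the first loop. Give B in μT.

B ≈ 2.17 μT

Each loop contributes B = μ₀IR²/[2(R²+z²)^(3/2)] on the axis, with z measured from that loop.
Loop 1 (z = 0.028 m): B₁ = 1.80×10⁻⁶ T. Loop 2 (z = 0.161 m): B₂ = 3.73×10⁻⁷ T.
The fields add: B = B₁ + B₂ = 2.17×10⁻⁶ T.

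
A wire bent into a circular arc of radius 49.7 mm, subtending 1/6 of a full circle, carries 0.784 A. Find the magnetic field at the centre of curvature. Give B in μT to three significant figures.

B ≈ 1.65 μT

The Biot–Savart field of a circular arc at its centre is B = μ₀Iφ/(4πR), with φ = 1.047 rad.
B = (4π×10⁻⁷ × 0.784 × 1.047) / (4π × 0.0497) = 1.65×10⁻⁶ T.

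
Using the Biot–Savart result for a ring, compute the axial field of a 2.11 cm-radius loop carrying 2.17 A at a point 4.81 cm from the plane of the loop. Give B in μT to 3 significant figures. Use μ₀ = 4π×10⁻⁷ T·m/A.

On the axis of a circular loop, B = μ₀IR² / [2(R²+z²)^(3/2)].
R² + z² = (0.0211)² + (0.0481)² = 0.002759 m², and (R²+z²)^(3/2) = 1.45×10⁻⁴ m³.
B = (4π×10⁻⁷ × 2.17 × 0.0004452) / (2 × 1.45×10⁻⁴) = 4.19×10⁻⁶ T.

B ≈ 4.19 μT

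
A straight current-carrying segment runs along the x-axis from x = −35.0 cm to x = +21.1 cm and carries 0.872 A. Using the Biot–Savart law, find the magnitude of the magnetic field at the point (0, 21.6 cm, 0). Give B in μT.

B ≈ 0.626 μT

For a finite straight segment, B = (μ₀I/4πd)(sinθ₁ + sinθ₂), where θ₁, θ₂ are the angles from the perpendicular to each end.
The perpendicular distance is d = 0.216 m; the end-offsets along the wire are a = 0.35 m and b = 0.211 m.
sinθ₁ = 0.35/√(0.35²+0.216²) = 0.8510; sinθ₂ = 0.211/√(0.211²+0.216²) = 0.6988.
B = (4π×10⁻⁷ × 0.872) / (4π × 0.216) × (0.8510 + 0.6988) = 6.26×10⁻⁷ T.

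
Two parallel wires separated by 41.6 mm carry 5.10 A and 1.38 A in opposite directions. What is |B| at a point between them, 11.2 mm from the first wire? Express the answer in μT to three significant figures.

Each long wire gives B = μ₀I/(2πd). Distances are d₁ = 0.0112 m and d₂ = 0.0304 m.
B₁ = 9.11×10⁻⁵ T, B₂ = 9.08×10⁻⁶ T.
Between antiparallel currents both contributions point the same way, so they add. B = B₁ + B₂ = 9.11×10⁻⁵ + 9.08×10⁻⁶ = 1.00×10⁻⁴ T.

B ≈ 100 μT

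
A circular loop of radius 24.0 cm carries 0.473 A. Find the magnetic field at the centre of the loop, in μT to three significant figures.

At the centre of a circular loop the Biot–Savart law gives B = μ₀I/(2R).
B = (4π×10⁻⁷ × 0.473) / (2 × 0.24) = 1.24×10⁻⁶ T.

B ≈ 1.24 μT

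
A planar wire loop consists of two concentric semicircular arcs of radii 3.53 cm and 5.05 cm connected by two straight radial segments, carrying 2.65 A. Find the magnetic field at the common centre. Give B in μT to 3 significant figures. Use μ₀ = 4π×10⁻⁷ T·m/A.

The radial connectors point toward the centre, so dl × r̂ = 0 and they contribute nothing.
Each semicircle gives μ₀I/(4R): inner arc 2.36×10⁻⁵ T, outer arc 1.65×10⁻⁵ T.
The two arcs carry current in opposite angular senses, so their fields oppose: B = |2.36×10⁻⁵ − 1.65×10⁻⁵| = 7.10×10⁻⁶ T.

B ≈ 7.10 μT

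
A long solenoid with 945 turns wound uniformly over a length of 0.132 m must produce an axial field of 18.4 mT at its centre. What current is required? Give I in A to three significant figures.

Inside a long solenoid B = μ₀nI with n = 7159 m⁻¹, so I = B/(μ₀n).
I = 1.84×10⁻² / (4π×10⁻⁷ × 7159) = 2.05 A.

I ≈ 2.05 A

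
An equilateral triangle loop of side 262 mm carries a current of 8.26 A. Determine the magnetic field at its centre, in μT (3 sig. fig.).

Each side is a finite straight segment at perpendicular distance d = a/(2 tan(π/3)) = 0.07563 m from the centre, with end-angles ±π/3.
One side contributes B₁ = (μ₀I/4πd)·2 sin(π/3) = 1.89×10⁻⁵ T.
All 3 sides add in the same direction: B = 3 × 1.89×10⁻⁵ = 5.67×10⁻⁵ T.

B ≈ 56.7 μT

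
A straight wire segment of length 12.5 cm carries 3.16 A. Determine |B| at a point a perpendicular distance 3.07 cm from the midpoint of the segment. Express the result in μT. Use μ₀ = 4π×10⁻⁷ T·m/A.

B ≈ 18.5 μT

For a finite straight segment, B = (μ₀I/4πd)(sinθ₁ + sinθ₂), where θ₁, θ₂ are the angles from the perpendicular to each end.
The perpendicular from the point meets the wire at its midpoint, so each end is L/2 = 0.0625 m away along the wire.
sinθ₁ = 0.0625/√(0.0625²+0.0307²) = 0.8976; sinθ₂ = 0.0625/√(0.0625²+0.0307²) = 0.8976.
B = (4π×10⁻⁷ × 3.16) / (4π × 0.0307) × (0.8976 + 0.8976) = 1.85×10⁻⁵ T.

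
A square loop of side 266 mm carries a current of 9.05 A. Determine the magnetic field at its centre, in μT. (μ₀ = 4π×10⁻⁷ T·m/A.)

Each side is a finite straight segment at perpendicular distance d = a/(2 tan(π/4)) = 0.133 m from the centre, with end-angles ±π/4.
One side contributes B₁ = (μ₀I/4πd)·2 sin(π/4) = 9.62×10⁻⁶ T.
All 4 sides add in the same direction: B = 4 × 9.62×10⁻⁶ = 3.85×10⁻⁵ T.

B ≈ 38.5 μT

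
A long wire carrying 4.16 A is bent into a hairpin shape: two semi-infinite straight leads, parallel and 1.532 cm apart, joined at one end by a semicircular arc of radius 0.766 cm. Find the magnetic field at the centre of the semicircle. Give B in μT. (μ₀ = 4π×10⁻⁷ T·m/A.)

B ≈ 279 μT

The semicircular arc contributes B_arc = μ₀I·π/(4πR) = μ₀I/(4R) = 1.71×10⁻⁴ T.
Each semi-infinite lead is at perpendicular distance R = 0.00766 m from the centre, with the perpendicular foot at its near end, so it contributes μ₀I/(4πR); both point the same way, together 1.09×10⁻⁴ T.
Arc and leads all point the same direction: B = 1.71×10⁻⁴ + 1.09×10⁻⁴ = 2.79×10⁻⁴ T.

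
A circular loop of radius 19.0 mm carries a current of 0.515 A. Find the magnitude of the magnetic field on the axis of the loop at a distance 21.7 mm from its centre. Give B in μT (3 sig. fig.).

On the axis of a circular loop, B = μ₀IR² / [2(R²+z²)^(3/2)].
R² + z² = (0.019)² + (0.0217)² = 0.0008319 m², and (R²+z²)^(3/2) = 2.40×10⁻⁵ m³.
B = (4π×10⁻⁷ × 0.515 × 0.000361) / (2 × 2.40×10⁻⁵) = 4.87×10⁻⁶ T.

B ≈ 4.87 μT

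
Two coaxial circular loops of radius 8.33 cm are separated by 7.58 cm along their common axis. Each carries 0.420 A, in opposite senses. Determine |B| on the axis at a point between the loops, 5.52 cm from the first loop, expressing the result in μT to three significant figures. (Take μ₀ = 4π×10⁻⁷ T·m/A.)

B ≈ 1.06 μT

Each loop contributes B = μ₀IR²/[2(R²+z²)^(3/2)] on the axis, with z measured from that loop.
Loop 1 (z = 0.0552 m): B₁ = 1.84×10⁻⁶ T. Loop 2 (z = 0.0206 m): B₂ = 2.90×10⁻⁶ T.
The fields oppose: B = |B₁ − B₂| = 1.06×10⁻⁶ T.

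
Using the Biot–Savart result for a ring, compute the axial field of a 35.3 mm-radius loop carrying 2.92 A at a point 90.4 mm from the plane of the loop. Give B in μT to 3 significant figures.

On the axis of a circular loop, B = μ₀IR² / [2(R²+z²)^(3/2)].
R² + z² = (0.0353)² + (0.0904)² = 0.009418 m², and (R²+z²)^(3/2) = 9.14×10⁻⁴ m³.
B = (4π×10⁻⁷ × 2.92 × 0.001246) / (2 × 9.14×10⁻⁴) = 2.50×10⁻⁶ T.

B ≈ 2.50 μT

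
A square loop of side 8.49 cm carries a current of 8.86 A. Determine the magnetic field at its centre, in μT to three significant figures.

B ≈ 118 μT

Each side is a finite straight segment at perpendicular distance d = a/(2 tan(π/4)) = 0.04245 m from the centre, with end-angles ±π/4.
One side contributes B₁ = (μ₀I/4πd)·2 sin(π/4) = 2.95×10⁻⁵ T.
All 4 sides add in the same direction: B = 4 × 2.95×10⁻⁵ = 1.18×10⁻⁴ T.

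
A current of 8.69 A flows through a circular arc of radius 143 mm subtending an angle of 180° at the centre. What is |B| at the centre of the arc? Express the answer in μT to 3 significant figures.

B ≈ 19.1 μT

The Biot–Savart field of a circular arc at its centre is B = μ₀Iφ/(4πR), with φ = 3.142 rad.
B = (4π×10⁻⁷ × 8.69 × 3.142) / (4π × 0.143) = 1.91×10⁻⁵ T.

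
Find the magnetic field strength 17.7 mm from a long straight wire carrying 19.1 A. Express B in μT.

For an infinitely long straight wire, B = μ₀I/(2πd).
B = (4π×10⁻⁷ × 19.1) / (2π × 0.0177) = 2.16×10⁻⁴ T.

B ≈ 216 μT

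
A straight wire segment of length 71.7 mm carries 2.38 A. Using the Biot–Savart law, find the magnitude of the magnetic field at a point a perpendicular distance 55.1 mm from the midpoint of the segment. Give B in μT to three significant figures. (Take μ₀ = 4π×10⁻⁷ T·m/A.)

B ≈ 4.71 μT

For a finite straight segment, B = (μ₀I/4πd)(sinθ₁ + sinθ₂), where θ₁, θ₂ are the angles from the perpendicular to each end.
The perpendicular from the point meets the wire at its midpoint, so each end is L/2 = 0.03585 m away along the wire.
sinθ₁ = 0.03585/√(0.03585²+0.0551²) = 0.5454; sinθ₂ = 0.03585/√(0.03585²+0.0551²) = 0.5454.
B = (4π×10⁻⁷ × 2.38) / (4π × 0.0551) × (0.5454 + 0.5454) = 4.71×10⁻⁶ T.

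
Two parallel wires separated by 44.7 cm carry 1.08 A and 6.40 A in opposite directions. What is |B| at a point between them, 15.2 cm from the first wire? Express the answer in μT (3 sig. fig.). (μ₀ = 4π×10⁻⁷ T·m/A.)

B ≈ 5.76 μT

Each long wire gives B = μ₀I/(2πd). Distances are d₁ = 0.152 m and d₂ = 0.295 m.
B₁ = 1.42×10⁻⁶ T, B₂ = 4.34×10⁻⁶ T.
Between antiparallel currents both contributions point the same way, so they add. B = B₁ + B₂ = 1.42×10⁻⁶ + 4.34×10⁻⁶ = 5.76×10⁻⁶ T.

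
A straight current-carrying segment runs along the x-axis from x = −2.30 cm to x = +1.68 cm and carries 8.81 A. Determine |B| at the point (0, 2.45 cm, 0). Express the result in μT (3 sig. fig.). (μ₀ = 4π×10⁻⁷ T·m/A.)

For a finite straight segment, B = (μ₀I/4πd)(sinθ₁ + sinθ₂), where θ₁, θ₂ are the angles from the perpendicular to each end.
The perpendicular distance is d = 0.0245 m; the end-offsets along the wire are a = 0.023 m and b = 0.0168 m.
sinθ₁ = 0.023/√(0.023²+0.0245²) = 0.6844; sinθ₂ = 0.0168/√(0.0168²+0.0245²) = 0.5655.
B = (4π×10⁻⁷ × 8.81) / (4π × 0.0245) × (0.6844 + 0.5655) = 4.49×10⁻⁵ T.

B ≈ 44.9 μT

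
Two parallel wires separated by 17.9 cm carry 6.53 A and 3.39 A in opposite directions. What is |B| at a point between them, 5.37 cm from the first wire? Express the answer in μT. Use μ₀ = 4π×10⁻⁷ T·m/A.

B ≈ 29.7 μT

Each long wire gives B = μ₀I/(2πd). Distances are d₁ = 0.0537 m and d₂ = 0.1253 m.
B₁ = 2.43×10⁻⁵ T, B₂ = 5.41×10⁻⁶ T.
Between antiparallel currents both contributions point the same way, so they add. B = B₁ + B₂ = 2.43×10⁻⁵ + 5.41×10⁻⁶ = 2.97×10⁻⁵ T.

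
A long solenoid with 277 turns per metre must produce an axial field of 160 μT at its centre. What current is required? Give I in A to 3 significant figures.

I ≈ 0.460 A

Inside a long solenoid B = μ₀nI with n = 277 m⁻¹, so I = B/(μ₀n).
I = 1.60×10⁻⁴ / (4π×10⁻⁷ × 277) = 0.460 A.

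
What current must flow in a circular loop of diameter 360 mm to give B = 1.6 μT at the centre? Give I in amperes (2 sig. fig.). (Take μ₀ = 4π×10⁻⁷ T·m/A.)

At the centre of a circular loop B = μ₀I/(2R), so I = 2RB/μ₀.
With R = 0.18 m, I = 2 × 0.18 × 1.60×10⁻⁶ / (4π×10⁻⁷) = 0.458 A.

I ≈ 0.46 A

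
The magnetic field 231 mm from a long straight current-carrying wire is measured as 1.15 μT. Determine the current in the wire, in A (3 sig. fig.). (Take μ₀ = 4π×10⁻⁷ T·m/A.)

For a long straight wire B = μ₀I/(2πd), so I = 2πdB/μ₀.
I = 2π × 0.231 × 1.15×10⁻⁶ / (4π×10⁻⁷) = 1.33 A.

I ≈ 1.33 A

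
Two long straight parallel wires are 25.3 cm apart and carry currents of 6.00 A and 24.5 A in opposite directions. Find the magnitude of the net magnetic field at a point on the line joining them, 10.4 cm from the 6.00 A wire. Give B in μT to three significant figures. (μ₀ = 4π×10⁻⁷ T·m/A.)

B ≈ 44.4 μT

Each long wire gives B = μ₀I/(2πd). Distances are d₁ = 0.104 m and d₂ = 0.149 m.
B₁ = 1.15×10⁻⁵ T, B₂ = 3.29×10⁻⁵ T.
Between antiparallel currents both contributions point the same way, so they add. B = B₁ + B₂ = 1.15×10⁻⁵ + 3.29×10⁻⁵ = 4.44×10⁻⁵ T.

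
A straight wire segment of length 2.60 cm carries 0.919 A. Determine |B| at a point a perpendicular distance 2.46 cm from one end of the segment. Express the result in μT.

B ≈ 2.71 μT

For a finite straight segment, B = (μ₀I/4πd)(sinθ₁ + sinθ₂), where θ₁, θ₂ are the angles from the perpendicular to each end.
The perpendicular foot is at one end, so the two end-offsets along the wire are 0 and L = 0.026 m.
sinθ₁ = 0/√(0²+0.0246²) = 0.0000; sinθ₂ = 0.026/√(0.026²+0.0246²) = 0.7264.
B = (4π×10⁻⁷ × 0.919) / (4π × 0.0246) × (0.0000 + 0.7264) = 2.71×10⁻⁶ T.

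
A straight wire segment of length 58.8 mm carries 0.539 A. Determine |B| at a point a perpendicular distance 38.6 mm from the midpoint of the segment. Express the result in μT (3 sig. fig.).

For a finite straight segment, B = (μ₀I/4πd)(sinθ₁ + sinθ₂), where θ₁, θ₂ are the angles from the perpendicular to each end.
The perpendicular from the point meets the wire at its midpoint, so each end is L/2 = 0.0294 m away along the wire.
sinθ₁ = 0.0294/√(0.0294²+0.0386²) = 0.6059; sinθ₂ = 0.0294/√(0.0294²+0.0386²) = 0.6059.
B = (4π×10⁻⁷ × 0.539) / (4π × 0.0386) × (0.6059 + 0.6059) = 1.69×10⁻⁶ T.

B ≈ 1.69 μT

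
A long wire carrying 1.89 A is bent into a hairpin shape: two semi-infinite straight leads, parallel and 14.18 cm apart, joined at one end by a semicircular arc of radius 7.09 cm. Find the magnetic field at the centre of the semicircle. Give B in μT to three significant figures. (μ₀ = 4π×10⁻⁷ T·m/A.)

B ≈ 13.7 μT

The semicircular arc contributes B_arc = μ₀I·π/(4πR) = μ₀I/(4R) = 8.37×10⁻⁶ T.
Each semi-infinite lead is at perpendicular distance R = 0.0709 m from the centre, with the perpendicular foot at its near end, so it contributes μ₀I/(4πR); both point the same way, together 5.33×10⁻⁶ T.
Arc and leads all point the same direction: B = 8.37×10⁻⁶ + 5.33×10⁻⁶ = 1.37×10⁻⁵ T.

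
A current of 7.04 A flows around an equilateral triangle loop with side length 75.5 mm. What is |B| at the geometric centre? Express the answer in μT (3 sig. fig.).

B ≈ 168 μT

Each side is a finite straight segment at perpendicular distance d = a/(2 tan(π/3)) = 0.02179 m from the centre, with end-angles ±π/3.
One side contributes B₁ = (μ₀I/4πd)·2 sin(π/3) = 5.59×10⁻⁵ T.
All 3 sides add in the same direction: B = 3 × 5.59×10⁻⁵ = 1.68×10⁻⁴ T.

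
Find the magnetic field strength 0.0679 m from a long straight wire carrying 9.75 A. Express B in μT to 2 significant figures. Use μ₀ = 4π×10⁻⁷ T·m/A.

B ≈ 29 μT

For an infinitely long straight wire, B = μ₀I/(2πd).
B = (4π×10⁻⁷ × 9.75) / (2π × 0.0679) = 2.87×10⁻⁵ T.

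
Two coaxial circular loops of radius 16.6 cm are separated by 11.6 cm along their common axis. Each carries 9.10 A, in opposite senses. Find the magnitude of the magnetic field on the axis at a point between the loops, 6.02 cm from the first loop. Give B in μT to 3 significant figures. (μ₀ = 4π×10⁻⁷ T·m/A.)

B ≈ 0.717 μT

Each loop contributes B = μ₀IR²/[2(R²+z²)^(3/2)] on the axis, with z measured from that loop.
Loop 1 (z = 0.0602 m): B₁ = 2.86×10⁻⁵ T. Loop 2 (z = 0.0558 m): B₂ = 2.93×10⁻⁵ T.
The fields oppose: B = |B₁ − B₂| = 7.17×10⁻⁷ T.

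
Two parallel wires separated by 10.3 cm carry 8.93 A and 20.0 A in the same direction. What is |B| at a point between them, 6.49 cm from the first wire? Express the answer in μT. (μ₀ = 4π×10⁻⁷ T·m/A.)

B ≈ 77.5 μT

Each long wire gives B = μ₀I/(2πd). Distances are d₁ = 0.0649 m and d₂ = 0.0381 m.
B₁ = 2.75×10⁻⁵ T, B₂ = 1.05×10⁻⁴ T.
Between parallel currents the two contributions point in opposite directions, so they subtract. B = |B₁ − B₂| = |2.75×10⁻⁵ − 1.05×10⁻⁴| = 7.75×10⁻⁵ T.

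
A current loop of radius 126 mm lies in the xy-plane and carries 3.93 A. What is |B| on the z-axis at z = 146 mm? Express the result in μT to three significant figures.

On the axis of a circular loop, B = μ₀IR² / [2(R²+z²)^(3/2)].
R² + z² = (0.126)² + (0.146)² = 0.03719 m², and (R²+z²)^(3/2) = 7.17×10⁻³ m³.
B = (4π×10⁻⁷ × 3.93 × 0.01588) / (2 × 7.17×10⁻³) = 5.47×10⁻⁶ T.

B ≈ 5.47 μT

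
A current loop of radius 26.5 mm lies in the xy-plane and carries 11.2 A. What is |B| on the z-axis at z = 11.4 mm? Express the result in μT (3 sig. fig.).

On the axis of a circular loop, B = μ₀IR² / [2(R²+z²)^(3/2)].
R² + z² = (0.0265)² + (0.0114)² = 0.0008322 m², and (R²+z²)^(3/2) = 2.40×10⁻⁵ m³.
B = (4π×10⁻⁷ × 11.2 × 0.0007022) / (2 × 2.40×10⁻⁵) = 2.06×10⁻⁴ T.

B ≈ 206 μT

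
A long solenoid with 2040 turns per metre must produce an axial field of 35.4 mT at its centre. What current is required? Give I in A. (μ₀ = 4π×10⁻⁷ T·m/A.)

Inside a long solenoid B = μ₀nI with n = 2040 m⁻¹, so I = B/(μ₀n).
I = 3.54×10⁻² / (4π×10⁻⁷ × 2040) = 13.8 A.

I ≈ 13.8 A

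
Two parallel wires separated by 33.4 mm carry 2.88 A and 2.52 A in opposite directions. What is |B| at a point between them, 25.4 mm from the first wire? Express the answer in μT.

B ≈ 85.7 μT

Each long wire gives B = μ₀I/(2πd). Distances are d₁ = 0.0254 m and d₂ = 0.008 m.
B₁ = 2.27×10⁻⁵ T, B₂ = 6.30×10⁻⁵ T.
Between antiparallel currents both contributions point the same way, so they add. B = B₁ + B₂ = 2.27×10⁻⁵ + 6.30×10⁻⁵ = 8.57×10⁻⁵ T.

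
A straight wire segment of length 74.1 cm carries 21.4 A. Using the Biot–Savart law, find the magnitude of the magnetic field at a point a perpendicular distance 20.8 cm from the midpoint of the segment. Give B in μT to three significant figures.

For a finite straight segment, B = (μ₀I/4πd)(sinθ₁ + sinθ₂), where θ₁, θ₂ are the angles from the perpendicular to each end.
The perpendicular from the point meets the wire at its midpoint, so each end is L/2 = 0.3705 m away along the wire.
sinθ₁ = 0.3705/√(0.3705²+0.208²) = 0.8720; sinθ₂ = 0.3705/√(0.3705²+0.208²) = 0.8720.
B = (4π×10⁻⁷ × 21.4) / (4π × 0.208) × (0.8720 + 0.8720) = 1.79×10⁻⁵ T.

B ≈ 17.9 μT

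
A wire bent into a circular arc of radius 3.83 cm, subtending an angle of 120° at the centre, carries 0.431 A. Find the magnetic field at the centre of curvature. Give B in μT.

The Biot–Savart field of a circular arc at its centre is B = μ₀Iφ/(4πR), with φ = 2.094 rad.
B = (4π×10⁻⁷ × 0.431 × 2.094) / (4π × 0.0383) = 2.36×10⁻⁶ T.

B ≈ 2.36 μT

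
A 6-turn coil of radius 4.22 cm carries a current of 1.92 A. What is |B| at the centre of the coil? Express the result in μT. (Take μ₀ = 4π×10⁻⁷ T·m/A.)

For an N-turn flat coil, B = Nμ₀I/(2R) with R = 0.0422 m.
B = 6 × 2.86×10⁻⁵ T = 1.72×10⁻⁴ T.

B ≈ 172 μT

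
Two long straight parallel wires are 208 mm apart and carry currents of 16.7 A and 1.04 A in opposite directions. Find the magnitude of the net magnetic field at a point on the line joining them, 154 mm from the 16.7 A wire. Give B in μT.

B ≈ 25.5 μT

Each long wire gives B = μ₀I/(2πd). Distances are d₁ = 0.154 m and d₂ = 0.054 m.
B₁ = 2.17×10⁻⁵ T, B₂ = 3.85×10⁻⁶ T.
Between antiparallel currents both contributions point the same way, so they add. B = B₁ + B₂ = 2.17×10⁻⁵ + 3.85×10⁻⁶ = 2.55×10⁻⁵ T.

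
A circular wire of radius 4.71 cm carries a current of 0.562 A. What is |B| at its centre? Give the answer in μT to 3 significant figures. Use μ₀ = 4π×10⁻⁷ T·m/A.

B ≈ 7.50 μT

At the centre of a circular loop the Biot–Savart law gives B = μ₀I/(2R).
B = (4π×10⁻⁷ × 0.562) / (2 × 0.0471) = 7.50×10⁻⁶ T.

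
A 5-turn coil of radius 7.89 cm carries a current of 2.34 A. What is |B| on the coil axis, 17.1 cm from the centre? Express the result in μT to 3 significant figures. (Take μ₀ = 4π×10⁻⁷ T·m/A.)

For an N-turn flat coil, B = Nμ₀IR²/[2(R²+z²)^(3/2)] with R = 0.0789 m, z = 0.171 m.
B = 5 × 1.37×10⁻⁶ T = 6.85×10⁻⁶ T.

B ≈ 6.85 μT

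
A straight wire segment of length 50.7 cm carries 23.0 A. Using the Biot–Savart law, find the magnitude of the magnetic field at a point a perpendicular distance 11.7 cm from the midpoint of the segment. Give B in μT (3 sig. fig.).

B ≈ 35.7 μT

For a finite straight segment, B = (μ₀I/4πd)(sinθ₁ + sinθ₂), where θ₁, θ₂ are the angles from the perpendicular to each end.
The perpendicular from the point meets the wire at its midpoint, so each end is L/2 = 0.2535 m away along the wire.
sinθ₁ = 0.2535/√(0.2535²+0.117²) = 0.9080; sinθ₂ = 0.2535/√(0.2535²+0.117²) = 0.9080.
B = (4π×10⁻⁷ × 23.0) / (4π × 0.117) × (0.9080 + 0.9080) = 3.57×10⁻⁵ T.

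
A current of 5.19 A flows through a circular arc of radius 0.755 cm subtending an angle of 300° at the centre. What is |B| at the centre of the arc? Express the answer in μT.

B ≈ 360 μT

The Biot–Savart field of a circular arc at its centre is B = μ₀Iφ/(4πR), with φ = 5.236 rad.
B = (4π×10⁻⁷ × 5.19 × 5.236) / (4π × 0.00755) = 3.60×10⁻⁴ T.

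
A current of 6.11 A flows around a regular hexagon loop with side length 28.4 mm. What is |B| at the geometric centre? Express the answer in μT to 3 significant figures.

Each side is a finite straight segment at perpendicular distance d = a/(2 tan(π/6)) = 0.0246 m from the centre, with end-angles ±π/6.
One side contributes B₁ = (μ₀I/4πd)·2 sin(π/6) = 2.48×10⁻⁵ T.
All 6 sides add in the same direction: B = 6 × 2.48×10⁻⁵ = 1.49×10⁻⁴ T.

B ≈ 149 μT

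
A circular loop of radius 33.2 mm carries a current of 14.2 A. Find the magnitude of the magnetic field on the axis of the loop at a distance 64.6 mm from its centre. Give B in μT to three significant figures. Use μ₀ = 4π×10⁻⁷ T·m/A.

B ≈ 25.7 μT

On the axis of a circular loop, B = μ₀IR² / [2(R²+z²)^(3/2)].
R² + z² = (0.0332)² + (0.0646)² = 0.005275 m², and (R²+z²)^(3/2) = 3.83×10⁻⁴ m³.
B = (4π×10⁻⁷ × 14.2 × 0.001102) / (2 × 3.83×10⁻⁴) = 2.57×10⁻⁵ T.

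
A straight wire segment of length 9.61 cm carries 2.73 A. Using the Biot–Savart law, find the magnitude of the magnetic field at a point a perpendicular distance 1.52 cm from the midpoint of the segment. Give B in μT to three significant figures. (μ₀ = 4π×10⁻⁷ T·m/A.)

B ≈ 34.2 μT

For a finite straight segment, B = (μ₀I/4πd)(sinθ₁ + sinθ₂), where θ₁, θ₂ are the angles from the perpendicular to each end.
The perpendicular from the point meets the wire at its midpoint, so each end is L/2 = 0.04805 m away along the wire.
sinθ₁ = 0.04805/√(0.04805²+0.0152²) = 0.9534; sinθ₂ = 0.04805/√(0.04805²+0.0152²) = 0.9534.
B = (4π×10⁻⁷ × 2.73) / (4π × 0.0152) × (0.9534 + 0.9534) = 3.42×10⁻⁵ T.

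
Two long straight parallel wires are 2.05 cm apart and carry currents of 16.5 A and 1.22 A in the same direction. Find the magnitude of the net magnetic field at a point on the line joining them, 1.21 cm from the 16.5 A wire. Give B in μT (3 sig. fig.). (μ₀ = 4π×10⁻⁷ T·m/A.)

B ≈ 244 μT

Each long wire gives B = μ₀I/(2πd). Distances are d₁ = 0.0121 m and d₂ = 0.0084 m.
B₁ = 2.73×10⁻⁴ T, B₂ = 2.90×10⁻⁵ T.
Between parallel currents the two contributions point in opposite directions, so they subtract. B = |B₁ − B₂| = |2.73×10⁻⁴ − 2.90×10⁻⁵| = 2.44×10⁻⁴ T.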